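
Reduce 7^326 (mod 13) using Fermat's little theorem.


Fermat's little theorem: if p is prime and gcd(a,p)=1, then a^(p-1) ≡ 1 (mod p)
p = 13 is prime, gcd(7,13) = 1
Reduce exponent: 326 mod 12 = 2
So 7^326 ≡ 7^2 (mod 13)
7^2 mod 13 = 10

7^326 ≡ 10 (mod 13)


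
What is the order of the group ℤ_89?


ℤ_n has n elements.

|ℤ_89| = 89


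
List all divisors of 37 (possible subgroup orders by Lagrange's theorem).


Lagrange's theorem: |H| divides |G|
|G| = 37
Divisors of 37: 1, 37

Possible subgroup orders: {1, 37}


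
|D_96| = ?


|D_n| = 2n (n rotations and n reflections)
|D_96| = 2×96 = 192

|D_96| = 192


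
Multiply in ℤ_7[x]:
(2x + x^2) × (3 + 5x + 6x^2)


Expand and collect like terms; reduce coefficients mod 7:
x^0: 0·3 = 0 ≡ 0 (mod 7)
x^1: 0·5 + 2·3 = 6 ≡ 6 (mod 7)
x^2: 0·6 + 2·5 + 1·3 = 13 ≡ 6 (mod 7)
x^3: 2·6 + 1·5 = 17 ≡ 3 (mod 7)
x^4: 1·6 = 6 ≡ 6 (mod 7)
Result: 6x + 6x^2 + 3x^3 + 6x^4

f · g = 6x + 6x^2 + 3x^3 + 6x^4


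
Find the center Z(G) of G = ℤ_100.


Z(G) = {g ∈ G | gx = xg for all x ∈ G}
ℤ_100 is abelian, so Z(G) = G

Z(ℤ_100) = ℤ_100


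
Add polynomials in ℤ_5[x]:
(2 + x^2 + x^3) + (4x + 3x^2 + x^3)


Add coefficients mod 5:
x^0: 2 + 0 = 2 (mod 5)
x^1: 0 + 4 = 4 (mod 5)
x^2: 1 + 3 = 4 (mod 5)
x^3: 1 + 1 = 2 (mod 5)
Result: 2 + 4x + 4x^2 + 2x^3

f + g = 2 + 4x + 4x^2 + 2x^3


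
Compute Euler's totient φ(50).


Factor n: 50 = 2 × 5^2
φ(n) = n · ∏(1 - 1/p) over distinct primes p | n
φ(50) = 50 · (1 - 1/2) · (1 - 1/5) = 20

φ(50) = 20


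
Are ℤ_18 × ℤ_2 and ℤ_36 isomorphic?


Comparing ℤ_18 × ℤ_2 and ℤ_36:
gcd(18,2) = 2 ≠ 1. Max element order in ℤ_18×ℤ_2 is lcm(18,2) = 18 < 36, so it has no element of order 36

No, ℤ_18 × ℤ_2 ≇ ℤ_36


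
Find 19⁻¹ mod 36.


Use the extended Euclidean algorithm to write 1 = 19·s + 36·t; then s mod 36 is the inverse.
Euclidean algorithm:
  19 = 0·36 + 19
  36 = 1·19 + 17
  19 = 1·17 + 2
  17 = 8·2 + 1
  2 = 2·1 + 0
gcd(19,36) = 1
Back-substitution gives: 19·(-17) + 36·(9) = 1
So 19⁻¹ ≡ -17 ≡ 19 (mod 36)
Check: 19 × 19 = 361 ≡ 1 (mod 36) ✓

19⁻¹ ≡ 19 (mod 36)


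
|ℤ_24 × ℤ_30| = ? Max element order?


|ℤ_24 × ℤ_30| = 24 × 30 = 720
Max element order = lcm(24,30) = 120
Cyclic? No (gcd=6)

|ℤ_24×ℤ_30| = 720, max element order = 120


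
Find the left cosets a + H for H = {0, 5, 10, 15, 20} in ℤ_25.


H = {0, 5, 10, 15, 20}, |H| = 5
Number of cosets = |G|/|H| = 25/5 = 5
0 + H = {0, 5, 10, 15, 20}
1 + H = {1, 6, 11, 16, 21}
2 + H = {2, 7, 12, 17, 22}
3 + H = {3, 8, 13, 18, 23}
4 + H = {4, 9, 14, 19, 24}

Cosets: 0+H={0,5,10,15,20}; 1+H={1,6,11,16,21}; 2+H={2,7,12,17,22}; 3+H={3,8,13,18,23}; 4+H={4,9,14,19,24}


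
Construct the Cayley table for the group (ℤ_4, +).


Elements: {0, 1, 2, 3}
Operation: addition mod 4
Entry (a, b) = (a + b) mod 4

Cayley table:
  | 0 | 1 | 2 | 3
0 | 0 | 1 | 2 | 3
1 | 1 | 2 | 3 | 0
2 | 2 | 3 | 0 | 1
3 | 3 | 0 | 1 | 2


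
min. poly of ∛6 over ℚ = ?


∛6 satisfies x³ - 6 = 0, irreducible over ℚ (no rational root; 6 is not a perfect cube)

Minimal polynomial: x³ - 6


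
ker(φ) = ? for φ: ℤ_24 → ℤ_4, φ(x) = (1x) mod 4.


Kernel = preimage of identity
ker(φ) = {x ∈ ℤ_24 : 1x ≡ 0 (mod 4)}. Since 4 | 24, φ is well-defined. The kernel is the cyclic subgroup ⟨4⟩ of ℤ_24 (order 6), i.e. {0, 4, 8, 12, 16, 20}

ker(φ) = {0, 4, 8, 12, 16, 20}


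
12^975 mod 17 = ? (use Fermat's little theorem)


Fermat's little theorem: if p is prime and gcd(a,p)=1, then a^(p-1) ≡ 1 (mod p)
p = 17 is prime, gcd(12,17) = 1
Reduce exponent: 975 mod 16 = 15
So 12^975 ≡ 12^15 (mod 17)
12^15 mod 17 = 10

12^975 ≡ 10 (mod 17)


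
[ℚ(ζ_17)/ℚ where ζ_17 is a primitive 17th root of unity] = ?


[ℚ(ζ_n):ℚ] = deg Φ_n(x) = φ(n). Here φ(17) = 16

[ℚ(ζ_17)/ℚ where ζ_17 is a primitive 17th root of unity] = 16


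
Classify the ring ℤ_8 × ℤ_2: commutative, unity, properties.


Direct product ring; commutative with unity (1,1); but (1,0)·(0,1) = (0,0) gives zero divisors, so not an integral domain
Commutative: Yes
Integral domain: No
Has unity: Yes

ℤ_8 × ℤ_2: Commutative=Yes, Unity=Yes


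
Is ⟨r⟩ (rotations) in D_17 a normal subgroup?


H = ⟨r⟩ (rotations) in D_17
The rotation subgroup ⟨r⟩ has index 2 in D_17, so it is normal

Yes, normal subgroup


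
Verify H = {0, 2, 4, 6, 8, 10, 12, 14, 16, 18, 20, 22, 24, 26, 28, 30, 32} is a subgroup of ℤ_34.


Subgroup test for H = {0, 2, 4, 6, 8, 10, 12, 14, 16, 18, 20, 22, 24, 26, 28, 30, 32} in (ℤ_34, +):
(1) 0 ∈ H? Yes
(2) Closure: for all a,b ∈ H, (a+b) mod 34 ∈ H? Yes
(3) Inverses: for all a ∈ H, -a mod 34 ∈ H? Yes

Yes, H is a subgroup of ℤ_34


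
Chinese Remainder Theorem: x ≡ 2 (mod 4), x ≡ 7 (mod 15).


m₁ = 4, m₂ = 15, gcd = 1, so CRT applies. M = m₁·m₂ = 60
Let M₁ = M/m₁ = 15, M₂ = M/m₂ = 4
Find y₁ ≡ M₁⁻¹ (mod m₁): 15⁻¹ ≡ 3 (mod 4)
Find y₂ ≡ M₂⁻¹ (mod m₂): 4⁻¹ ≡ 4 (mod 15)
x = a₁·M₁·y₁ + a₂·M₂·y₂ = 2·15·3 + 7·4·4 = 202
Reduce mod 60: x ≡ 22
Check: 22 mod 4 = 2 ✓, 22 mod 15 = 7 ✓

x ≡ 22 (mod 60)


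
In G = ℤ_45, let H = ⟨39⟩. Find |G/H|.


|⟨39⟩| = n / gcd(39, 45) = 45 / 3 = 15
H is normal (ℤ_45 is abelian).
|G/H| = |G| / |H| = 45 / 15 = 3

|G/H| = 3


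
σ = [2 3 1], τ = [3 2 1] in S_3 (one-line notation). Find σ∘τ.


σ∘τ: apply τ first, then σ
1 →τ 3 →σ 1
2 →τ 2 →σ 3
3 →τ 1 →σ 2

σ∘τ = [1 3 2]


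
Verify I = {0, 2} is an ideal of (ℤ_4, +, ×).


Check ideal conditions for I = {0, 2} in ℤ_4:
(1) I is an additive subgroup? Yes
(2) For r ∈ ℤ_4 and a ∈ I: r·a ∈ I? Yes

Yes, I is an ideal of ℤ_4


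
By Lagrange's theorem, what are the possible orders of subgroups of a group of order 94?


Lagrange's theorem: |H| divides |G|
|G| = 94
Divisors of 94: 1, 2, 47, 94

Possible subgroup orders: {1, 2, 47, 94}


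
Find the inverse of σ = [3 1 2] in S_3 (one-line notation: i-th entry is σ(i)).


To find σ⁻¹, swap domain and range:
σ(1) = 3 → σ⁻¹(3) = 1
σ(2) = 1 → σ⁻¹(1) = 2
σ(3) = 2 → σ⁻¹(2) = 3

σ⁻¹ = [2 3 1]


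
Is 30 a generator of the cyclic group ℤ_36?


g generates ℤ_n iff gcd(g, n) = 1
gcd(30, 36) = 6
Since gcd = 6 ≠ 1, ⟨30⟩ has order 6 < 36, so 30 is not a generator.

No, 30 does not generate ℤ_36


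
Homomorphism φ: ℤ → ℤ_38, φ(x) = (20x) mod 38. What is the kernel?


Kernel = preimage of identity
ker(φ) = {x ∈ ℤ : 20x ≡ 0 (mod 38)}. gcd(20,38) = 2, so 20x ≡ 0 (mod 38) ⟺ x ≡ 0 (mod 38/2 = 19). Hence ker(φ) = 19ℤ

ker(φ) = 19ℤ


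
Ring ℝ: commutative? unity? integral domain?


ℝ is a field: commutative, has unity, every nonzero element is a unit (hence an integral domain)
Commutative: Yes
Integral domain: Yes
Has unity: Yes

ℝ: Commutative=Yes, Unity=Yes


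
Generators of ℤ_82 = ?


g generates ℤ_n iff gcd(g,n) = 1
Prime factors of 82: 2, 41
Generators are g ∈ {1,...,81} not divisible by any of these primes.
Generators: {1, 3, 5, 7, 9, 11, 13, 15, 17, 19, 21, 23, 25, 27, 29, 31, 33, 35, 37, 39, 43, 45, 47, 49, 51, 53, 55, 57, 59, 61, 63, 65, 67, 69, 71, 73, 75, 77, 79, 81}
Number of generators = φ(82) = 40

Generators of ℤ_82 = {1, 3, 5, 7, 9, 11, 13, 15, 17, 19, 21, 23, 25, 27, 29, 31, 33, 35, 37, 39, 43, 45, 47, 49, 51, 53, 55, 57, 59, 61, 63, 65, 67, 69, 71, 73, 75, 77, 79, 81}


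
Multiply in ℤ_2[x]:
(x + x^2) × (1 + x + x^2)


Expand and collect like terms; reduce coefficients mod 2:
x^0: 0·1 = 0 ≡ 0 (mod 2)
x^1: 0·1 + 1·1 = 1 ≡ 1 (mod 2)
x^2: 0·1 + 1·1 + 1·1 = 2 ≡ 0 (mod 2)
x^3: 1·1 + 1·1 = 2 ≡ 0 (mod 2)
x^4: 1·1 = 1 ≡ 1 (mod 2)
Result: x + x^4

f · g = x + x^4


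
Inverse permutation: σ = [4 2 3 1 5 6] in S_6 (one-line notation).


To find σ⁻¹, swap domain and range:
σ(1) = 4 → σ⁻¹(4) = 1
σ(2) = 2 → σ⁻¹(2) = 2
σ(3) = 3 → σ⁻¹(3) = 3
σ(4) = 1 → σ⁻¹(1) = 4
σ(5) = 5 → σ⁻¹(5) = 5
σ(6) = 6 → σ⁻¹(6) = 6

σ⁻¹ = [4 2 3 1 5 6]


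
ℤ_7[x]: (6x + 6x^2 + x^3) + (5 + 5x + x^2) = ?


Add coefficients mod 7:
x^0: 0 + 5 = 5 (mod 7)
x^1: 6 + 5 = 4 (mod 7)
x^2: 6 + 1 = 0 (mod 7)
x^3: 1 + 0 = 1 (mod 7)
Result: 5 + 4x + x^3

f + g = 5 + 4x + x^3


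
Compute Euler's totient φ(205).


Factor n: 205 = 5 × 41
φ(n) = n · ∏(1 - 1/p) over distinct primes p | n
φ(205) = 205 · (1 - 1/5) · (1 - 1/41) = 160

φ(205) = 160


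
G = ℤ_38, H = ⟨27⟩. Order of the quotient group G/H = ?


|⟨27⟩| = n / gcd(27, 38) = 38 / 1 = 38
H is normal (ℤ_38 is abelian).
|G/H| = |G| / |H| = 38 / 38 = 1

|G/H| = 1


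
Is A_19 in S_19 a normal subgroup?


H = A_19 in S_19
A_19 has index 2 in S_19, and every subgroup of index 2 is normal

Yes, normal subgroup


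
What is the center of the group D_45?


Z(G) = {g ∈ G | gx = xg for all x ∈ G}
For odd n, Z(D_n) = {e}: no nontrivial rotation commutes with all reflections

Z(D_45) = {e}


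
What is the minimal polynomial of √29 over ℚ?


√29 satisfies x² - 29 = 0, irreducible over ℚ since 29 is squarefree

Minimal polynomial: x² - 29


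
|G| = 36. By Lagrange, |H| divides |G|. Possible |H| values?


Lagrange's theorem: |H| divides |G|
|G| = 36
Divisors of 36: 1, 2, 3, 4, 6, 9, 12, 18, 36

Possible subgroup orders: {1, 2, 3, 4, 6, 9, 12, 18, 36}


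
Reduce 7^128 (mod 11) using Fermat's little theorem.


Fermat's little theorem: if p is prime and gcd(a,p)=1, then a^(p-1) ≡ 1 (mod p)
p = 11 is prime, gcd(7,11) = 1
Reduce exponent: 128 mod 10 = 8
So 7^128 ≡ 7^8 (mod 11)
7^8 mod 11 = 9

7^128 ≡ 9 (mod 11)


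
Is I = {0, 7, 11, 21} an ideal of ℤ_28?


Check ideal conditions for I = {0, 7, 11, 21} in ℤ_28:
(1) I is an additive subgroup? No
(2) For r ∈ ℤ_28 and a ∈ I: r·a ∈ I? No  [counterexample: r=2, a=7, r·a mod 28 = 14 ∉ I]

No, I is not an ideal of ℤ_28


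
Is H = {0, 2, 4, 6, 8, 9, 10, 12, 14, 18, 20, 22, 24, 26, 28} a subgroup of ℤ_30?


Subgroup test for H = {0, 2, 4, 6, 8, 9, 10, 12, 14, 18, 20, 22, 24, 26, 28} in (ℤ_30, +):
(1) 0 ∈ H? Yes
(2) Closure: for all a,b ∈ H, (a+b) mod 30 ∈ H? No  [counterexample: 2 + 9 = 11 ∉ H]
(3) Inverses: for all a ∈ H, -a mod 30 ∈ H? No

No, H is not a subgroup of ℤ_30


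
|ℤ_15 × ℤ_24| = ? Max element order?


|ℤ_15 × ℤ_24| = 15 × 24 = 360
Max element order = lcm(15,24) = 120
Cyclic? No (gcd=3)

|ℤ_15×ℤ_24| = 360, max element order = 120


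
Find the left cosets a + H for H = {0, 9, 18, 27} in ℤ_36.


H = {0, 9, 18, 27}, |H| = 4
Number of cosets = |G|/|H| = 36/4 = 9
0 + H = {0, 9, 18, 27}
1 + H = {1, 10, 19, 28}
2 + H = {2, 11, 20, 29}
3 + H = {3, 12, 21, 30}
4 + H = {4, 13, 22, 31}
5 + H = {5, 14, 23, 32}
6 + H = {6, 15, 24, 33}
7 + H = {7, 16, 25, 34}
8 + H = {8, 17, 26, 35}

Cosets: 0+H={0,9,18,27}; 1+H={1,10,19,28}; 2+H={2,11,20,29}; 3+H={3,12,21,30}; 4+H={4,13,22,31}; 5+H={5,14,23,32}; 6+H={6,15,24,33}; 7+H={7,16,25,34}; 8+H={8,17,26,35}


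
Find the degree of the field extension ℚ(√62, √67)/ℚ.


[ℚ(√62,√67):ℚ] = [ℚ(√62,√67):ℚ(√62)]·[ℚ(√62):ℚ] = 2·2 = 4

[ℚ(√62, √67)/ℚ] = 4


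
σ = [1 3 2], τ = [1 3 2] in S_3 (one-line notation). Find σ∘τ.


σ∘τ: apply τ first, then σ
1 →τ 1 →σ 1
2 →τ 3 →σ 2
3 →τ 2 →σ 3

σ∘τ = [1 2 3]


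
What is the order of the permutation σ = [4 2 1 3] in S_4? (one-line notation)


Cycle decomposition: (1 4 3)
Cycle lengths: 3
Order = lcm(3) = 3

ord(σ) = 3


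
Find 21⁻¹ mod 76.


Use the extended Euclidean algorithm to write 1 = 21·s + 76·t; then s mod 76 is the inverse.
Euclidean algorithm:
  21 = 0·76 + 21
  76 = 3·21 + 13
  21 = 1·13 + 8
  13 = 1·8 + 5
  8 = 1·5 + 3
  5 = 1·3 + 2
  3 = 1·2 + 1
  2 = 2·1 + 0
gcd(21,76) = 1
Back-substitution gives: 21·(29) + 76·(-8) = 1
So 21⁻¹ ≡ 29 ≡ 29 (mod 76)
Check: 21 × 29 = 609 ≡ 1 (mod 76) ✓

21⁻¹ ≡ 29 (mod 76)


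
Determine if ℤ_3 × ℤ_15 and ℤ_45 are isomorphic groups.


Comparing ℤ_3 × ℤ_15 and ℤ_45:
gcd(3,15) = 3 ≠ 1. Max element order in ℤ_3×ℤ_15 is lcm(3,15) = 15 < 45, so it has no element of order 45

No, ℤ_3 × ℤ_15 ≇ ℤ_45


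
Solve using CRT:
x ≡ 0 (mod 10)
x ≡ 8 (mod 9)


m₁ = 10, m₂ = 9, gcd = 1, so CRT applies. M = m₁·m₂ = 90
Let M₁ = M/m₁ = 9, M₂ = M/m₂ = 10
Find y₁ ≡ M₁⁻¹ (mod m₁): 9⁻¹ ≡ 9 (mod 10)
Find y₂ ≡ M₂⁻¹ (mod m₂): 10⁻¹ ≡ 1 (mod 9)
x = a₁·M₁·y₁ + a₂·M₂·y₂ = 0·9·9 + 8·10·1 = 80
Reduce mod 90: x ≡ 80
Check: 80 mod 10 = 0 ✓, 80 mod 9 = 8 ✓

x ≡ 80 (mod 90)


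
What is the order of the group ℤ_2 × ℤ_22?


|A × B| = |A| · |B|
|ℤ_2 × ℤ_22| = 2 × 22 = 44

|ℤ_2 × ℤ_22| = 44


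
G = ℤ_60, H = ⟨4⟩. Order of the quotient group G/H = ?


|⟨4⟩| = n / gcd(4, 60) = 60 / 4 = 15
H is normal (ℤ_60 is abelian).
|G/H| = |G| / |H| = 60 / 15 = 4

|G/H| = 4


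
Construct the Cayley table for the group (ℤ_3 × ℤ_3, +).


Elements: {(0,0), (0,1), (0,2), (1,0), (1,1), (1,2), (2,0), (2,1), (2,2)}
Operation: componentwise addition mod (3, 3)
Entry (a, b) = ((a₁+b₁) mod 3, (a₂+b₂) mod 3)

Cayley table:
      | (0,0) | (0,1) | (0,2) | (1,0) | (1,1) | (1,2) | (2,0) | (2,1) | (2,2)
(0,0) | (0,0) | (0,1) | (0,2) | (1,0) | (1,1) | (1,2) | (2,0) | (2,1) | (2,2)
(0,1) | (0,1) | (0,2) | (0,0) | (1,1) | (1,2) | (1,0) | (2,1) | (2,2) | (2,0)
(0,2) | (0,2) | (0,0) | (0,1) | (1,2) | (1,0) | (1,1) | (2,2) | (2,0) | (2,1)
(1,0) | (1,0) | (1,1) | (1,2) | (2,0) | (2,1) | (2,2) | (0,0) | (0,1) | (0,2)
(1,1) | (1,1) | (1,2) | (1,0) | (2,1) | (2,2) | (2,0) | (0,1) | (0,2) | (0,0)
(1,2) | (1,2) | (1,0) | (1,1) | (2,2) | (2,0) | (2,1) | (0,2) | (0,0) | (0,1)
(2,0) | (2,0) | (2,1) | (2,2) | (0,0) | (0,1) | (0,2) | (1,0) | (1,1) | (1,2)
(2,1) | (2,1) | (2,2) | (2,0) | (0,1) | (0,2) | (0,0) | (1,1) | (1,2) | (1,0)
(2,2) | (2,2) | (2,0) | (2,1) | (0,2) | (0,0) | (0,1) | (1,2) | (1,0) | (1,1)


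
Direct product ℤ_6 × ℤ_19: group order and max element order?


|ℤ_6 × ℤ_19| = 6 × 19 = 114
Max element order = lcm(6,19) = 114
Cyclic? Yes (gcd=1)

|ℤ_6×ℤ_19| = 114, max element order = 114


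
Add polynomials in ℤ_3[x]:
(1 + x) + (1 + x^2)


Add coefficients mod 3:
x^0: 1 + 1 = 2 (mod 3)
x^1: 1 + 0 = 1 (mod 3)
x^2: 0 + 1 = 1 (mod 3)
Result: 2 + x + x^2

f + g = 2 + x + x^2


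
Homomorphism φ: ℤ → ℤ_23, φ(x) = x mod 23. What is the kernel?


Kernel = preimage of identity
ker(φ) = {x ∈ ℤ : x ≡ 0 (mod 23)} = 23ℤ = {0, ±23, ±46, ...}

ker(φ) = 23ℤ


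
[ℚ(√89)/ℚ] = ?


√89 has minimal polynomial x² - 89 (irreducible over ℚ since 89 is squarefree)

[ℚ(√89)/ℚ] = 2


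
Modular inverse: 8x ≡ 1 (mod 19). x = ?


Use the extended Euclidean algorithm to write 1 = 8·s + 19·t; then s mod 19 is the inverse.
Euclidean algorithm:
  8 = 0·19 + 8
  19 = 2·8 + 3
  8 = 2·3 + 2
  3 = 1·2 + 1
  2 = 2·1 + 0
gcd(8,19) = 1
Back-substitution gives: 8·(-7) + 19·(3) = 1
So 8⁻¹ ≡ -7 ≡ 12 (mod 19)
Check: 8 × 12 = 96 ≡ 1 (mod 19) ✓

8⁻¹ ≡ 12 (mod 19)


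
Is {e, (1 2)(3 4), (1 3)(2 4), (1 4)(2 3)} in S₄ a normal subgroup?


H = {e, (1 2)(3 4), (1 3)(2 4), (1 4)(2 3)} in S₄
This is the Klein four-group V₄; it is normal in S₄ (it is a union of conjugacy classes)

Yes, normal subgroup


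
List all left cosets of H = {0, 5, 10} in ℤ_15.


H = {0, 5, 10}, |H| = 3
Number of cosets = |G|/|H| = 15/3 = 5
0 + H = {0, 5, 10}
1 + H = {1, 6, 11}
2 + H = {2, 7, 12}
3 + H = {3, 8, 13}
4 + H = {4, 9, 14}

Cosets: 0+H={0,5,10}; 1+H={1,6,11}; 2+H={2,7,12}; 3+H={3,8,13}; 4+H={4,9,14}


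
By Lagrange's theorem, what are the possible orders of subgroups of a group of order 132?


Lagrange's theorem: |H| divides |G|
|G| = 132
Divisors of 132: 1, 2, 3, 4, 6, 11, 12, 22, 33, 44, 66, 132

Possible subgroup orders: {1, 2, 3, 4, 6, 11, 12, 22, 33, 44, 66, 132}


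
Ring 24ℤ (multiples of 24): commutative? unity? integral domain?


24ℤ is a commutative ring under +,× but has no multiplicative identity (1 ∉ 24ℤ); it has no zero divisors, but without unity it is not an integral domain
Commutative: Yes
Integral domain: No
Has unity: No

24ℤ (multiples of 24): Commutative=Yes, Unity=No


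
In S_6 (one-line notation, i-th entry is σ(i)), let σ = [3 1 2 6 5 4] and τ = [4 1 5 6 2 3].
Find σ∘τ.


σ∘τ: apply τ first, then σ
1 →τ 4 →σ 6
2 →τ 1 →σ 3
3 →τ 5 →σ 5
4 →τ 6 →σ 4
5 →τ 2 →σ 1
6 →τ 3 →σ 2

σ∘τ = [6 3 5 4 1 2]


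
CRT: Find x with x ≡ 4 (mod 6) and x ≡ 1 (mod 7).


m₁ = 6, m₂ = 7, gcd = 1, so CRT applies. M = m₁·m₂ = 42
Let M₁ = M/m₁ = 7, M₂ = M/m₂ = 6
Find y₁ ≡ M₁⁻¹ (mod m₁): 7⁻¹ ≡ 1 (mod 6)
Find y₂ ≡ M₂⁻¹ (mod m₂): 6⁻¹ ≡ 6 (mod 7)
x = a₁·M₁·y₁ + a₂·M₂·y₂ = 4·7·1 + 1·6·6 = 64
Reduce mod 42: x ≡ 22
Check: 22 mod 6 = 4 ✓, 22 mod 7 = 1 ✓

x ≡ 22 (mod 42)


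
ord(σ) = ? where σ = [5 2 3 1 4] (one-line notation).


Cycle decomposition: (1 5 4)
Cycle lengths: 3
Order = lcm(3) = 3

ord(σ) = 3


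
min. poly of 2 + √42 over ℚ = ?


Let α = 2 + √42. Then α - 2 = √42, so (α - 2)² = 42, giving α² - 4α - 38 = 0. Degree 2 and α ∉ ℚ, so this is the minimal polynomial.

Minimal polynomial: x² - 4x - 38


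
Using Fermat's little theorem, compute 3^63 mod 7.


Fermat's little theorem: if p is prime and gcd(a,p)=1, then a^(p-1) ≡ 1 (mod p)
p = 7 is prime, gcd(3,7) = 1
Reduce exponent: 63 mod 6 = 3
So 3^63 ≡ 3^3 (mod 7)
3^3 mod 7 = 6

3^63 ≡ 6 (mod 7)


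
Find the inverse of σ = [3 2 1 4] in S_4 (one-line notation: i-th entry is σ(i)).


To find σ⁻¹, swap domain and range:
σ(1) = 3 → σ⁻¹(3) = 1
σ(2) = 2 → σ⁻¹(2) = 2
σ(3) = 1 → σ⁻¹(1) = 3
σ(4) = 4 → σ⁻¹(4) = 4

σ⁻¹ = [3 2 1 4]


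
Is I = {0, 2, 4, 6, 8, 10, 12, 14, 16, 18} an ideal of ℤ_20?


Check ideal conditions for I = {0, 2, 4, 6, 8, 10, 12, 14, 16, 18} in ℤ_20:
(1) I is an additive subgroup? Yes
(2) For r ∈ ℤ_20 and a ∈ I: r·a ∈ I? Yes

Yes, I is an ideal of ℤ_20


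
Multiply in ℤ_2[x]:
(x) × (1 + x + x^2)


Expand and collect like terms; reduce coefficients mod 2:
x^0: 0·1 = 0 ≡ 0 (mod 2)
x^1: 0·1 + 1·1 = 1 ≡ 1 (mod 2)
x^2: 0·1 + 1·1 = 1 ≡ 1 (mod 2)
x^3: 1·1 = 1 ≡ 1 (mod 2)
Result: x + x^2 + x^3

f · g = x + x^2 + x^3


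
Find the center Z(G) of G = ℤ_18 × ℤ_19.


Z(G) = {g ∈ G | gx = xg for all x ∈ G}
Direct product of abelian groups is abelian, so Z(G) = G

Z(ℤ_18 × ℤ_19) = ℤ_18 × ℤ_19


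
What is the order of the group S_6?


|S_n| = n! (number of permutations of n symbols)
|S_6| = 6! = 720

|S_6| = 720


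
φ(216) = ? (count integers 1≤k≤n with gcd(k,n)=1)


Factor n: 216 = 2^3 × 3^3
φ(n) = n · ∏(1 - 1/p) over distinct primes p | n
φ(216) = 216 · (1 - 1/2) · (1 - 1/3) = 72

φ(216) = 72


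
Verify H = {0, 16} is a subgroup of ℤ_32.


Subgroup test for H = {0, 16} in (ℤ_32, +):
(1) 0 ∈ H? Yes
(2) Closure: for all a,b ∈ H, (a+b) mod 32 ∈ H? Yes
(3) Inverses: for all a ∈ H, -a mod 32 ∈ H? Yes

Yes, H is a subgroup of ℤ_32


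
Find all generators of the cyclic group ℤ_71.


g generates ℤ_n iff gcd(g,n) = 1
Prime factors of 71: 71
Generators are g ∈ {1,...,70} not divisible by any of these primes.
Generators: {1, 2, 3, 4, 5, 6, 7, 8, 9, 10, 11, 12, 13, 14, 15, 16, 17, 18, 19, 20, 21, 22, 23, 24, 25, 26, 27, 28, 29, 30, 31, 32, 33, 34, 35, 36, 37, 38, 39, 40, 41, 42, 43, 44, 45, 46, 47, 48, 49, 50, 51, 52, 53, 54, 55, 56, 57, 58, 59, 60, 61, 62, 63, 64, 65, 66, 67, 68, 69, 70}
Number of generators = φ(71) = 70

Generators of ℤ_71 = {1, 2, 3, 4, 5, 6, 7, 8, 9, 10, 11, 12, 13, 14, 15, 16, 17, 18, 19, 20, 21, 22, 23, 24, 25, 26, 27, 28, 29, 30, 31, 32, 33, 34, 35, 36, 37, 38, 39, 40, 41, 42, 43, 44, 45, 46, 47, 48, 49, 50, 51, 52, 53, 54, 55, 56, 57, 58, 59, 60, 61, 62, 63, 64, 65, 66, 67, 68, 69, 70}


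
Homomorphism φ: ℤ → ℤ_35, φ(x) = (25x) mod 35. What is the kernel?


Kernel = preimage of identity
ker(φ) = {x ∈ ℤ : 25x ≡ 0 (mod 35)}. gcd(25,35) = 5, so 25x ≡ 0 (mod 35) ⟺ x ≡ 0 (mod 35/5 = 7). Hence ker(φ) = 7ℤ

ker(φ) = 7ℤ


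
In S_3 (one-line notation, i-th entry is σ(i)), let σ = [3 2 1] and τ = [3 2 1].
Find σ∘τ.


σ∘τ: apply τ first, then σ
1 →τ 3 →σ 1
2 →τ 2 →σ 2
3 →τ 1 →σ 3

σ∘τ = [1 2 3]


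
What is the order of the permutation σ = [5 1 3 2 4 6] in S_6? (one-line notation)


Cycle decomposition: (1 5 4 2)
Cycle lengths: 4
Order = lcm(4) = 4

ord(σ) = 4


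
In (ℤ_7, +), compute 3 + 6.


Operation: addition mod 7
3 + 6 = (a + b) mod 7 with a = 3, b = 6

3 + 6 = 2


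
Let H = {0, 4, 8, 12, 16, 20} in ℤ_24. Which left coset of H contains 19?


19 + H = {19 + h (mod 24) : h ∈ H}
19+0=19, 19+4=23, 19+8=3, 19+12=7, 19+16=11, 19+20=15
19 + H = {3, 7, 11, 15, 19, 23} = 3 + H

19 + H = {3, 7, 11, 15, 19, 23}


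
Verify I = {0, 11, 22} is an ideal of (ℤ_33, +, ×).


Check ideal conditions for I = {0, 11, 22} in ℤ_33:
(1) I is an additive subgroup? Yes
(2) For r ∈ ℤ_33 and a ∈ I: r·a ∈ I? Yes

Yes, I is an ideal of ℤ_33


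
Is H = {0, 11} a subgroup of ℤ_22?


Subgroup test for H = {0, 11} in (ℤ_22, +):
(1) 0 ∈ H? Yes
(2) Closure: for all a,b ∈ H, (a+b) mod 22 ∈ H? Yes
(3) Inverses: for all a ∈ H, -a mod 22 ∈ H? Yes

Yes, H is a subgroup of ℤ_22


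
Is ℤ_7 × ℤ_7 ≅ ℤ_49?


Comparing ℤ_7 × ℤ_7 and ℤ_49:
gcd(7,7) = 7 ≠ 1. Max element order in ℤ_7×ℤ_7 is lcm(7,7) = 7 < 49, so it has no element of order 49

No, ℤ_7 × ℤ_7 ≇ ℤ_49


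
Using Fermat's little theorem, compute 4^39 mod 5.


Fermat's little theorem: if p is prime and gcd(a,p)=1, then a^(p-1) ≡ 1 (mod p)
p = 5 is prime, gcd(4,5) = 1
Reduce exponent: 39 mod 4 = 3
So 4^39 ≡ 4^3 (mod 5)
4^3 mod 5 = 4

4^39 ≡ 4 (mod 5)


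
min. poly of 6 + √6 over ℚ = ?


Let α = 6 + √6. Then α - 6 = √6, so (α - 6)² = 6, giving α² - 12α + 30 = 0. Degree 2 and α ∉ ℚ, so this is the minimal polynomial.

Minimal polynomial: x² - 12x + 30


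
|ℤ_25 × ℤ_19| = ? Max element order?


|ℤ_25 × ℤ_19| = 25 × 19 = 475
Max element order = lcm(25,19) = 475
Cyclic? Yes (gcd=1)

|ℤ_25×ℤ_19| = 475, max element order = 475


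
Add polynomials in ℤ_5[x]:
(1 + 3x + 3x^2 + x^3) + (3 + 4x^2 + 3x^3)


Add coefficients mod 5:
x^0: 1 + 3 = 4 (mod 5)
x^1: 3 + 0 = 3 (mod 5)
x^2: 3 + 4 = 2 (mod 5)
x^3: 1 + 3 = 4 (mod 5)
Result: 4 + 3x + 2x^2 + 4x^3

f + g = 4 + 3x + 2x^2 + 4x^3


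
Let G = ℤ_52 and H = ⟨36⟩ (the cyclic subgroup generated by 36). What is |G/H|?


|⟨36⟩| = n / gcd(36, 52) = 52 / 4 = 13
H is normal (ℤ_52 is abelian).
|G/H| = |G| / |H| = 52 / 13 = 4

|G/H| = 4


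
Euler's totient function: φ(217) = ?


Factor n: 217 = 7 × 31
φ(n) = n · ∏(1 - 1/p) over distinct primes p | n
φ(217) = 217 · (1 - 1/7) · (1 - 1/31) = 180

φ(217) = 180


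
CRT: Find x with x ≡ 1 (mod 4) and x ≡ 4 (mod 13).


m₁ = 4, m₂ = 13, gcd = 1, so CRT applies. M = m₁·m₂ = 52
Let M₁ = M/m₁ = 13, M₂ = M/m₂ = 4
Find y₁ ≡ M₁⁻¹ (mod m₁): 13⁻¹ ≡ 1 (mod 4)
Find y₂ ≡ M₂⁻¹ (mod m₂): 4⁻¹ ≡ 10 (mod 13)
x = a₁·M₁·y₁ + a₂·M₂·y₂ = 1·13·1 + 4·4·10 = 173
Reduce mod 52: x ≡ 17
Check: 17 mod 4 = 1 ✓, 17 mod 13 = 4 ✓

x ≡ 17 (mod 52)


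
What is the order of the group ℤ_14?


ℤ_n has n elements.

|ℤ_14| = 14


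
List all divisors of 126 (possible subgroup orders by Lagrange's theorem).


Lagrange's theorem: |H| divides |G|
|G| = 126
Divisors of 126: 1, 2, 3, 6, 7, 9, 14, 18, 21, 42, 63, 126

Possible subgroup orders: {1, 2, 3, 6, 7, 9, 14, 18, 21, 42, 63, 126}


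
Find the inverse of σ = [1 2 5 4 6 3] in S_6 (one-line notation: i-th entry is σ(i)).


To find σ⁻¹, swap domain and range:
σ(1) = 1 → σ⁻¹(1) = 1
σ(2) = 2 → σ⁻¹(2) = 2
σ(3) = 5 → σ⁻¹(5) = 3
σ(4) = 4 → σ⁻¹(4) = 4
σ(5) = 6 → σ⁻¹(6) = 5
σ(6) = 3 → σ⁻¹(3) = 6

σ⁻¹ = [1 2 6 4 3 5]


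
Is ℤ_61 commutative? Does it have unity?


ℤ_61 is a commutative ring with unity 1; 61 is prime, so ℤ_61 is a field (hence an integral domain)
Commutative: Yes
Integral domain: Yes
Has unity: Yes

ℤ_61: Commutative=Yes, Unity=Yes


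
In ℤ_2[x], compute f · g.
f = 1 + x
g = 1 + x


Expand and collect like terms; reduce coefficients mod 2:
x^0: 1·1 = 1 ≡ 1 (mod 2)
x^1: 1·1 + 1·1 = 2 ≡ 0 (mod 2)
x^2: 1·1 = 1 ≡ 1 (mod 2)
Result: 1 + x^2

f · g = 1 + x^2


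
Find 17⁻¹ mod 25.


Use the extended Euclidean algorithm to write 1 = 17·s + 25·t; then s mod 25 is the inverse.
Euclidean algorithm:
  17 = 0·25 + 17
  25 = 1·17 + 8
  17 = 2·8 + 1
  8 = 8·1 + 0
gcd(17,25) = 1
Back-substitution gives: 17·(3) + 25·(-2) = 1
So 17⁻¹ ≡ 3 ≡ 3 (mod 25)
Check: 17 × 3 = 51 ≡ 1 (mod 25) ✓

17⁻¹ ≡ 3 (mod 25)


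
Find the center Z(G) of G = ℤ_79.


Z(G) = {g ∈ G | gx = xg for all x ∈ G}
ℤ_79 is abelian, so Z(G) = G

Z(ℤ_79) = ℤ_79


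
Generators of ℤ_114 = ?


g generates ℤ_n iff gcd(g,n) = 1
Prime factors of 114: 2, 3, 19
Generators are g ∈ {1,...,113} not divisible by any of these primes.
Generators: {1, 5, 7, 11, 13, 17, 23, 25, 29, 31, 35, 37, 41, 43, 47, 49, 53, 55, 59, 61, 65, 67, 71, 73, 77, 79, 83, 85, 89, 91, 97, 101, 103, 107, 109, 113}
Number of generators = φ(114) = 36

Generators of ℤ_114 = {1, 5, 7, 11, 13, 17, 23, 25, 29, 31, 35, 37, 41, 43, 47, 49, 53, 55, 59, 61, 65, 67, 71, 73, 77, 79, 83, 85, 89, 91, 97, 101, 103, 107, 109, 113}


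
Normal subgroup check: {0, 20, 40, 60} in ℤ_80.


H = {0, 20, 40, 60} in ℤ_80
ℤ_80 is abelian; every subgroup of an abelian group is normal

Yes, normal subgroup


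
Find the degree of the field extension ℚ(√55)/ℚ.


√55 has minimal polynomial x² - 55 (irreducible over ℚ since 55 is squarefree)

[ℚ(√55)/ℚ] = 2


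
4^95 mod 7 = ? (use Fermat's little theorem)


Fermat's little theorem: if p is prime and gcd(a,p)=1, then a^(p-1) ≡ 1 (mod p)
p = 7 is prime, gcd(4,7) = 1
Reduce exponent: 95 mod 6 = 5
So 4^95 ≡ 4^5 (mod 7)
4^5 mod 7 = 2

4^95 ≡ 2 (mod 7)


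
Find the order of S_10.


|S_n| = n! (number of permutations of n symbols)
|S_10| = 10! = 3628800

|S_10| = 3628800


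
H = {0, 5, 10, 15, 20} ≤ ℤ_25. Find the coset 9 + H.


9 + H = {9 + h (mod 25) : h ∈ H}
9+0=9, 9+5=14, 9+10=19, 9+15=24, 9+20=4
9 + H = {4, 9, 14, 19, 24} = 4 + H

9 + H = {4, 9, 14, 19, 24}


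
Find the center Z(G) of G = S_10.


Z(G) = {g ∈ G | gx = xg for all x ∈ G}
S_n is non-abelian for n ≥ 3; Z(S_10) is trivial

Z(S_10) = {e}


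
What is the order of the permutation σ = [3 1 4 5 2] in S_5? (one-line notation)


Cycle decomposition: (1 3 4 5 2)
Cycle lengths: 5
Order = lcm(5) = 5

ord(σ) = 5


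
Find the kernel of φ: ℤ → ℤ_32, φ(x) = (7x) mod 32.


Kernel = preimage of identity
ker(φ) = {x ∈ ℤ : 7x ≡ 0 (mod 32)}. gcd(7,32) = 1, so 7x ≡ 0 (mod 32) ⟺ x ≡ 0 (mod 32/1 = 32). Hence ker(φ) = 32ℤ

ker(φ) = 32ℤ


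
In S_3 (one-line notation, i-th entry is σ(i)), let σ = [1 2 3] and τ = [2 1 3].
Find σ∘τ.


σ∘τ: apply τ first, then σ
1 →τ 2 →σ 2
2 →τ 1 →σ 1
3 →τ 3 →σ 3

σ∘τ = [2 1 3]


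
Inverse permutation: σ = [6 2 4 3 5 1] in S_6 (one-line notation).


To find σ⁻¹, swap domain and range:
σ(1) = 6 → σ⁻¹(6) = 1
σ(2) = 2 → σ⁻¹(2) = 2
σ(3) = 4 → σ⁻¹(4) = 3
σ(4) = 3 → σ⁻¹(3) = 4
σ(5) = 5 → σ⁻¹(5) = 5
σ(6) = 1 → σ⁻¹(1) = 6

σ⁻¹ = [6 2 4 3 5 1]


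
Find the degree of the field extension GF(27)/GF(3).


GF(27) = GF(3^3), so the extension degree is 3

[GF(27)/GF(3)] = 3


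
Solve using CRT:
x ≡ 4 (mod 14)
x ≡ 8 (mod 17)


m₁ = 14, m₂ = 17, gcd = 1, so CRT applies. M = m₁·m₂ = 238
Let M₁ = M/m₁ = 17, M₂ = M/m₂ = 14
Find y₁ ≡ M₁⁻¹ (mod m₁): 17⁻¹ ≡ 5 (mod 14)
Find y₂ ≡ M₂⁻¹ (mod m₂): 14⁻¹ ≡ 11 (mod 17)
x = a₁·M₁·y₁ + a₂·M₂·y₂ = 4·17·5 + 8·14·11 = 1572
Reduce mod 238: x ≡ 144
Check: 144 mod 14 = 4 ✓, 144 mod 17 = 8 ✓

x ≡ 144 (mod 238)


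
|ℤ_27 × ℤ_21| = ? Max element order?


|ℤ_27 × ℤ_21| = 27 × 21 = 567
Max element order = lcm(27,21) = 189
Cyclic? No (gcd=3)

|ℤ_27×ℤ_21| = 567, max element order = 189


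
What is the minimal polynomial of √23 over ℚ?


√23 satisfies x² - 23 = 0, irreducible over ℚ since 23 is squarefree

Minimal polynomial: x² - 23


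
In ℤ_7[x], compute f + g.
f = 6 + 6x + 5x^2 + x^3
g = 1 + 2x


Add coefficients mod 7:
x^0: 6 + 1 = 0 (mod 7)
x^1: 6 + 2 = 1 (mod 7)
x^2: 5 + 0 = 5 (mod 7)
x^3: 1 + 0 = 1 (mod 7)
Result: x + 5x^2 + x^3

f + g = x + 5x^2 + x^3


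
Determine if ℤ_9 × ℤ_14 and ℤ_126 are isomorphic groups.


Comparing ℤ_9 × ℤ_14 and ℤ_126:
gcd(9,14) = 1, so ℤ_9 × ℤ_14 ≅ ℤ_126 (CRT)

Yes, ℤ_9 × ℤ_14 ≅ ℤ_126


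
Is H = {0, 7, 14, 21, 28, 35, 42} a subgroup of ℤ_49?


Subgroup test for H = {0, 7, 14, 21, 28, 35, 42} in (ℤ_49, +):
(1) 0 ∈ H? Yes
(2) Closure: for all a,b ∈ H, (a+b) mod 49 ∈ H? Yes
(3) Inverses: for all a ∈ H, -a mod 49 ∈ H? Yes

Yes, H is a subgroup of ℤ_49


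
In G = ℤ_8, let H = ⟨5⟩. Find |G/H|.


|⟨5⟩| = n / gcd(5, 8) = 8 / 1 = 8
H is normal (ℤ_8 is abelian).
|G/H| = |G| / |H| = 8 / 8 = 1

|G/H| = 1


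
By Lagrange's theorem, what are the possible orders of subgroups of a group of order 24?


Lagrange's theorem: |H| divides |G|
|G| = 24
Divisors of 24: 1, 2, 3, 4, 6, 8, 12, 24

Possible subgroup orders: {1, 2, 3, 4, 6, 8, 12, 24}


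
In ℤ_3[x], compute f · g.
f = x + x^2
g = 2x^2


Expand and collect like terms; reduce coefficients mod 3:
x^0: 0·0 = 0 ≡ 0 (mod 3)
x^1: 0·0 + 1·0 = 0 ≡ 0 (mod 3)
x^2: 0·2 + 1·0 + 1·0 = 0 ≡ 0 (mod 3)
x^3: 1·2 + 1·0 = 2 ≡ 2 (mod 3)
x^4: 1·2 = 2 ≡ 2 (mod 3)
Result: 2x^3 + 2x^4

f · g = 2x^3 + 2x^4


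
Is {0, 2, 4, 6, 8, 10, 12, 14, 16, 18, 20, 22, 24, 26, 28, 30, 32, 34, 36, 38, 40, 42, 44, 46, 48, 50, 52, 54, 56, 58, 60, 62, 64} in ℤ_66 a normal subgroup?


H = {0, 2, 4, 6, 8, 10, 12, 14, 16, 18, 20, 22, 24, 26, 28, 30, 32, 34, 36, 38, 40, 42, 44, 46, 48, 50, 52, 54, 56, 58, 60, 62, 64} in ℤ_66
ℤ_66 is abelian; every subgroup of an abelian group is normal

Yes, normal subgroup


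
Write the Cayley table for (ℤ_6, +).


Elements: {0, 1, 2, 3, 4, 5}
Operation: addition mod 6
Entry (a, b) = (a + b) mod 6

Cayley table:
  | 0 | 1 | 2 | 3 | 4 | 5
0 | 0 | 1 | 2 | 3 | 4 | 5
1 | 1 | 2 | 3 | 4 | 5 | 0
2 | 2 | 3 | 4 | 5 | 0 | 1
3 | 3 | 4 | 5 | 0 | 1 | 2
4 | 4 | 5 | 0 | 1 | 2 | 3
5 | 5 | 0 | 1 | 2 | 3 | 4


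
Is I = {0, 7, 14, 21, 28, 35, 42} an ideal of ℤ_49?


Check ideal conditions for I = {0, 7, 14, 21, 28, 35, 42} in ℤ_49:
(1) I is an additive subgroup? Yes
(2) For r ∈ ℤ_49 and a ∈ I: r·a ∈ I? Yes

Yes, I is an ideal of ℤ_49


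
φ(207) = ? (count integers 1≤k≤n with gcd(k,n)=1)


Factor n: 207 = 3^2 × 23
φ(n) = n · ∏(1 - 1/p) over distinct primes p | n
φ(207) = 207 · (1 - 1/3) · (1 - 1/23) = 132

φ(207) = 132


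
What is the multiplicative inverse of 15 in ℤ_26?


Use the extended Euclidean algorithm to write 1 = 15·s + 26·t; then s mod 26 is the inverse.
Euclidean algorithm:
  15 = 0·26 + 15
  26 = 1·15 + 11
  15 = 1·11 + 4
  11 = 2·4 + 3
  4 = 1·3 + 1
  3 = 3·1 + 0
gcd(15,26) = 1
Back-substitution gives: 15·(7) + 26·(-4) = 1
So 15⁻¹ ≡ 7 ≡ 7 (mod 26)
Check: 15 × 7 = 105 ≡ 1 (mod 26) ✓

15⁻¹ ≡ 7 (mod 26)


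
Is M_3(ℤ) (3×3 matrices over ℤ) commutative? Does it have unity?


Matrix multiplication is non-commutative for n ≥ 2; the identity matrix I is the unity; singular matrices give zero divisors, so not an integral domain
Commutative: No
Integral domain: No
Has unity: Yes

M_3(ℤ) (3×3 matrices over ℤ): Commutative=No, Unity=Yes


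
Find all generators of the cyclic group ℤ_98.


g generates ℤ_n iff gcd(g,n) = 1
Prime factors of 98: 2, 7
Generators are g ∈ {1,...,97} not divisible by any of these primes.
Generators: {1, 3, 5, 9, 11, 13, 15, 17, 19, 23, 25, 27, 29, 31, 33, 37, 39, 41, 43, 45, 47, 51, 53, 55, 57, 59, 61, 65, 67, 69, 71, 73, 75, 79, 81, 83, 85, 87, 89, 93, 95, 97}
Number of generators = φ(98) = 42

Generators of ℤ_98 = {1, 3, 5, 9, 11, 13, 15, 17, 19, 23, 25, 27, 29, 31, 33, 37, 39, 41, 43, 45, 47, 51, 53, 55, 57, 59, 61, 65, 67, 69, 71, 73, 75, 79, 81, 83, 85, 87, 89, 93, 95, 97}


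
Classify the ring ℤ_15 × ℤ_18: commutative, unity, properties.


Direct product ring; commutative with unity (1,1); but (1,0)·(0,1) = (0,0) gives zero divisors, so not an integral domain
Commutative: Yes
Integral domain: No
Has unity: Yes

ℤ_15 × ℤ_18: Commutative=Yes, Unity=Yes


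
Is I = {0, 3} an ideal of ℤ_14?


Check ideal conditions for I = {0, 3} in ℤ_14:
(1) I is an additive subgroup? No
(2) For r ∈ ℤ_14 and a ∈ I: r·a ∈ I? No  [counterexample: r=2, a=3, r·a mod 14 = 6 ∉ I]

No, I is not an ideal of ℤ_14


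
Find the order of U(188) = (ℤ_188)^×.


U(n) is the group of units mod n; |U(n)| = φ(n)
|U(188)| = φ(188) = 92

|U(188) = (ℤ_188)^×| = 92


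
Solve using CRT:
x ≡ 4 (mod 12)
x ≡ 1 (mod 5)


m₁ = 12, m₂ = 5, gcd = 1, so CRT applies. M = m₁·m₂ = 60
Let M₁ = M/m₁ = 5, M₂ = M/m₂ = 12
Find y₁ ≡ M₁⁻¹ (mod m₁): 5⁻¹ ≡ 5 (mod 12)
Find y₂ ≡ M₂⁻¹ (mod m₂): 12⁻¹ ≡ 3 (mod 5)
x = a₁·M₁·y₁ + a₂·M₂·y₂ = 4·5·5 + 1·12·3 = 136
Reduce mod 60: x ≡ 16
Check: 16 mod 12 = 4 ✓, 16 mod 5 = 1 ✓

x ≡ 16 (mod 60)


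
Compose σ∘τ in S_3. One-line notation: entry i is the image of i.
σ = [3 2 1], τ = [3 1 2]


σ∘τ: apply τ first, then σ
1 →τ 3 →σ 1
2 →τ 1 →σ 3
3 →τ 2 →σ 2

σ∘τ = [1 3 2]


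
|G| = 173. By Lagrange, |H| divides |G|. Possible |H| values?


Lagrange's theorem: |H| divides |G|
|G| = 173
Divisors of 173: 1, 173

Possible subgroup orders: {1, 173}


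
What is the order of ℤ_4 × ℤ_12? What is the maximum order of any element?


|ℤ_4 × ℤ_12| = 4 × 12 = 48
Max element order = lcm(4,12) = 12
Cyclic? No (gcd=4)

|ℤ_4×ℤ_12| = 48, max element order = 12


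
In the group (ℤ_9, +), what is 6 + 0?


Operation: addition mod 9
6 + 0 = (a + b) mod 9 with a = 6, b = 0

6 + 0 = 6


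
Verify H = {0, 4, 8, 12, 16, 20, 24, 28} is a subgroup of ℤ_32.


Subgroup test for H = {0, 4, 8, 12, 16, 20, 24, 28} in (ℤ_32, +):
(1) 0 ∈ H? Yes
(2) Closure: for all a,b ∈ H, (a+b) mod 32 ∈ H? Yes
(3) Inverses: for all a ∈ H, -a mod 32 ∈ H? Yes

Yes, H is a subgroup of ℤ_32


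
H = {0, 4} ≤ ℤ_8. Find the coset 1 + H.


1 + H = {1 + h (mod 8) : h ∈ H}
1+0=1, 1+4=5

1 + H = {1, 5}


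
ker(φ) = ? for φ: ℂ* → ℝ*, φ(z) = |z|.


Kernel = preimage of identity
ker(φ) = {z ∈ ℂ* | |z| = 1} = unit circle S¹

ker(φ) = S¹ (unit circle)


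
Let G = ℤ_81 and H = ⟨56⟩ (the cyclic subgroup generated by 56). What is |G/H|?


|⟨56⟩| = n / gcd(56, 81) = 81 / 1 = 81
H is normal (ℤ_81 is abelian).
|G/H| = |G| / |H| = 81 / 81 = 1

|G/H| = 1


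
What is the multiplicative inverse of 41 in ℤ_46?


Use the extended Euclidean algorithm to write 1 = 41·s + 46·t; then s mod 46 is the inverse.
Euclidean algorithm:
  41 = 0·46 + 41
  46 = 1·41 + 5
  41 = 8·5 + 1
  5 = 5·1 + 0
gcd(41,46) = 1
Back-substitution gives: 41·(9) + 46·(-8) = 1
So 41⁻¹ ≡ 9 ≡ 9 (mod 46)
Check: 41 × 9 = 369 ≡ 1 (mod 46) ✓

41⁻¹ ≡ 9 (mod 46)


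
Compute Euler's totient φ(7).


φ(n) = count of k ∈ {1,...,n} with gcd(k,n)=1
Coprimes to 7: {1, 2, 3, 4, 5, 6}
Count: 6

φ(7) = 6


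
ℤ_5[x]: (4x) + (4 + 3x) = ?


Add coefficients mod 5:
x^0: 0 + 4 = 4 (mod 5)
x^1: 4 + 3 = 2 (mod 5)
Result: 4 + 2x

f + g = 4 + 2x


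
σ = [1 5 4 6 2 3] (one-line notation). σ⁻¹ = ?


To find σ⁻¹, swap domain and range:
σ(1) = 1 → σ⁻¹(1) = 1
σ(2) = 5 → σ⁻¹(5) = 2
σ(3) = 4 → σ⁻¹(4) = 3
σ(4) = 6 → σ⁻¹(6) = 4
σ(5) = 2 → σ⁻¹(2) = 5
σ(6) = 3 → σ⁻¹(3) = 6

σ⁻¹ = [1 5 6 3 2 4]


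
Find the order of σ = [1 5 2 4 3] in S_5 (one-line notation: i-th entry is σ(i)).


Cycle decomposition: (2 5 3)
Cycle lengths: 3
Order = lcm(3) = 3

ord(σ) = 3


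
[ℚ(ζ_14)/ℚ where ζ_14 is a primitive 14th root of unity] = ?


[ℚ(ζ_n):ℚ] = deg Φ_n(x) = φ(n). Here φ(14) = 6

[ℚ(ζ_14)/ℚ where ζ_14 is a primitive 14th root of unity] = 6


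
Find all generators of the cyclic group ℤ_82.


g generates ℤ_n iff gcd(g,n) = 1
Prime factors of 82: 2, 41
Generators are g ∈ {1,...,81} not divisible by any of these primes.
Generators: {1, 3, 5, 7, 9, 11, 13, 15, 17, 19, 21, 23, 25, 27, 29, 31, 33, 35, 37, 39, 43, 45, 47, 49, 51, 53, 55, 57, 59, 61, 63, 65, 67, 69, 71, 73, 75, 77, 79, 81}
Number of generators = φ(82) = 40

Generators of ℤ_82 = {1, 3, 5, 7, 9, 11, 13, 15, 17, 19, 21, 23, 25, 27, 29, 31, 33, 35, 37, 39, 43, 45, 47, 49, 51, 53, 55, 57, 59, 61, 63, 65, 67, 69, 71, 73, 75, 77, 79, 81}


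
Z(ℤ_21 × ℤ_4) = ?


Z(G) = {g ∈ G | gx = xg for all x ∈ G}
Direct product of abelian groups is abelian, so Z(G) = G

Z(ℤ_21 × ℤ_4) = ℤ_21 × ℤ_4


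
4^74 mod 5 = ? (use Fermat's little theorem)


Fermat's little theorem: if p is prime and gcd(a,p)=1, then a^(p-1) ≡ 1 (mod p)
p = 5 is prime, gcd(4,5) = 1
Reduce exponent: 74 mod 4 = 2
So 4^74 ≡ 4^2 (mod 5)
4^2 mod 5 = 1

4^74 ≡ 1 (mod 5)


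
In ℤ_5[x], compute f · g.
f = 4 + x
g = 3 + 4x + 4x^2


Expand and collect like terms; reduce coefficients mod 5:
x^0: 4·3 = 12 ≡ 2 (mod 5)
x^1: 4·4 + 1·3 = 19 ≡ 4 (mod 5)
x^2: 4·4 + 1·4 = 20 ≡ 0 (mod 5)
x^3: 1·4 = 4 ≡ 4 (mod 5)
Result: 2 + 4x + 4x^3

f · g = 2 + 4x + 4x^3


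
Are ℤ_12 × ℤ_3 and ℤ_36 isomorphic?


Comparing ℤ_12 × ℤ_3 and ℤ_36:
gcd(12,3) = 3 ≠ 1. Max element order in ℤ_12×ℤ_3 is lcm(12,3) = 12 < 36, so it has no element of order 36

No, ℤ_12 × ℤ_3 ≇ ℤ_36


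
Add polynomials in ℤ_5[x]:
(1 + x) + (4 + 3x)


Add coefficients mod 5:
x^0: 1 + 4 = 0 (mod 5)
x^1: 1 + 3 = 4 (mod 5)
Result: 4x

f + g = 4x


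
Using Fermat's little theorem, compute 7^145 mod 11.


Fermat's little theorem: if p is prime and gcd(a,p)=1, then a^(p-1) ≡ 1 (mod p)
p = 11 is prime, gcd(7,11) = 1
Reduce exponent: 145 mod 10 = 5
So 7^145 ≡ 7^5 (mod 11)
7^5 mod 11 = 10

7^145 ≡ 10 (mod 11)


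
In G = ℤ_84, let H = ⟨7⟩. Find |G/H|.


|⟨7⟩| = n / gcd(7, 84) = 84 / 7 = 12
H is normal (ℤ_84 is abelian).
|G/H| = |G| / |H| = 84 / 12 = 7

|G/H| = 7


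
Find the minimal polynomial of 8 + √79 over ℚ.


Let α = 8 + √79. Then α - 8 = √79, so (α - 8)² = 79, giving α² - 16α - 15 = 0. Degree 2 and α ∉ ℚ, so this is the minimal polynomial.

Minimal polynomial: x² - 16x - 15


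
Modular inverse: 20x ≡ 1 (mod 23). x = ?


Use the extended Euclidean algorithm to write 1 = 20·s + 23·t; then s mod 23 is the inverse.
Euclidean algorithm:
  20 = 0·23 + 20
  23 = 1·20 + 3
  20 = 6·3 + 2
  3 = 1·2 + 1
  2 = 2·1 + 0
gcd(20,23) = 1
Back-substitution gives: 20·(-8) + 23·(7) = 1
So 20⁻¹ ≡ -8 ≡ 15 (mod 23)
Check: 20 × 15 = 300 ≡ 1 (mod 23) ✓

20⁻¹ ≡ 15 (mod 23)
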